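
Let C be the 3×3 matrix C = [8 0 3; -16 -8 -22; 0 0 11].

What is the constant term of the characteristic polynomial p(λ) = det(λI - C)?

704

p(0) = det(0·I − C) = det(−C) = (−1)^3·det(C).
det(C) = -704, so p(0) = 704.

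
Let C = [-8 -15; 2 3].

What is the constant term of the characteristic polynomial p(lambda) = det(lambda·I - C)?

p(0) = det(0·I − C) = det(−C) = (−1)^2·det(C).
det(C) = 6, so p(0) = 6.

6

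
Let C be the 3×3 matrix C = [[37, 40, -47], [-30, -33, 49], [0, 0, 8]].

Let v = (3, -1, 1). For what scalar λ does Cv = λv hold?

8

Compute Cv: C·(3, -1, 1) = (24, -8, 8).
Since Cv = λv, compare component 1: 24 = λ·3, so λ = 8.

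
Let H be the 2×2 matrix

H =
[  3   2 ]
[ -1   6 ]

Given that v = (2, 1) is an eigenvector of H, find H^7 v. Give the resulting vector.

(32768, 16384)

First find the eigenvalue: Hv = (8, 4) = 4·(2, 1), so λ = 4.
Then H^7 v = λ^7·v = 4^7·(2, 1) = 16384·(2, 1) = (32768, 16384).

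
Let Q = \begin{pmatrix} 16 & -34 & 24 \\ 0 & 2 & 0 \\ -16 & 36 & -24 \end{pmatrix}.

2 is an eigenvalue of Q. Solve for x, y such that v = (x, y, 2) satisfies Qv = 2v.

-1, 1

We need (Q - 2I)v = 0.
Q - 2I = [[14, -34, 24], [0, 0, 0], [-16, 36, -26]].
Row 1: (14)·x + (-34)·y + (24)·2 = 0
Row 2: (0)·x + (0)·y + (0)·2 = 0
Row 3: (-16)·x + (36)·y + (-26)·2 = 0
Solving gives x = -1, y = 1.
Check: Q·(-1, 1, 2) = (-2, 2, 4) = 2·(-1, 1, 2).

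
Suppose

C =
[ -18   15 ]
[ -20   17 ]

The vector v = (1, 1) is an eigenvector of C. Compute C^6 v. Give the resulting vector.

(729, 729)

First find the eigenvalue: Cv = (-3, -3) = -3·(1, 1), so λ = -3.
Then C^6 v = λ^6·v = (-3)^6·(1, 1) = 729·(1, 1) = (729, 729).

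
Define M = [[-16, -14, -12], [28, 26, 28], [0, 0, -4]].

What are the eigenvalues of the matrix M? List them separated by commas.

Compute the characteristic polynomial p(λ) = det(λI - M).
Cofactor expansion gives p(λ) = λ^3 - 6λ^2 - 64λ - 96.
Try λ = 12: p(12) = 0, so 12 is a root.
Factor out (λ - 12): p(λ) = (λ - 12)·(λ^2 + 6λ + 8).
The quadratic factors as (λ + 4)·(λ + 2).
Eigenvalues: -4, -2, 12.

-4, -2, 12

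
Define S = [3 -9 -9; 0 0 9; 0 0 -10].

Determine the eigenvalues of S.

-10, 0, 3

S is upper triangular, so its eigenvalues are the diagonal entries.
Diagonal: 3, 0, -10.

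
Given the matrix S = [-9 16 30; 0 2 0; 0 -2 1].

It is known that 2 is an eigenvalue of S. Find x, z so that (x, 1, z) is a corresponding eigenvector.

We need (S - 2I)v = 0.
S - 2I = [[-11, 16, 30], [0, 0, 0], [0, -2, -1]].
Row 1: (-11)·x + (16)·1 + (30)·z = 0
Row 2: (0)·x + (0)·1 + (0)·z = 0
Row 3: (0)·x + (-2)·1 + (-1)·z = 0
Solving gives x = -4, z = -2.
Check: S·(-4, 1, -2) = (-8, 2, -4) = 2·(-4, 1, -2).

-4, -2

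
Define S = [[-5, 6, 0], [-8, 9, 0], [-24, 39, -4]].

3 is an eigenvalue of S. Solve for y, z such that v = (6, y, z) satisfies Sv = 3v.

We need (S - 3I)v = 0.
S - 3I = [[-8, 6, 0], [-8, 6, 0], [-24, 39, -7]].
Row 1: (-8)·6 + (6)·y + (0)·z = 0
Row 2: (-8)·6 + (6)·y + (0)·z = 0
Row 3: (-24)·6 + (39)·y + (-7)·z = 0
Solving gives y = 8, z = 24.
Check: S·(6, 8, 24) = (18, 24, 72) = 3·(6, 8, 24).

8, 24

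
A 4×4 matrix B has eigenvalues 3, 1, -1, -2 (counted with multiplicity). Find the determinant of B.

det(B) is the product of the eigenvalues: (3) · (1) · (-1) · (-2) = 6.

6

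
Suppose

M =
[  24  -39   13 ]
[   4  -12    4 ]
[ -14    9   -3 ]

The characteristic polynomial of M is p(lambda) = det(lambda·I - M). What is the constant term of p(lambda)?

0

p(lambda) = lambda^3 - 9·lambda^2 - 22·lambda.
The constant term is 0.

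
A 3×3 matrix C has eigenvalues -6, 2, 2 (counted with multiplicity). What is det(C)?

-24

det(C) is the product of the eigenvalues: (-6) · (2) · (2) = -24.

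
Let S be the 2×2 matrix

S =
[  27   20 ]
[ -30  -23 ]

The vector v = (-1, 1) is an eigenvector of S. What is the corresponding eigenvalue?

Compute Sv: S·(-1, 1) = (-7, 7).
Since Sv = λv, compare component 1: -7 = λ·-1, so λ = 7.

7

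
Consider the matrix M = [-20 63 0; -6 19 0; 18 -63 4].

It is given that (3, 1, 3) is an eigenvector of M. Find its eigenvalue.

1

Compute Mv: M·(3, 1, 3) = (3, 1, 3).
Since Mv = λv, compare component 1: 3 = λ·3, so λ = 1.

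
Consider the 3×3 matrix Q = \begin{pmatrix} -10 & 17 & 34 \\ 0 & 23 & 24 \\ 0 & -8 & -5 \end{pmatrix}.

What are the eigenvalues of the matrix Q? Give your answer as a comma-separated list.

-10, 7, 11

The characteristic polynomial is p(t) = det(tI - Q).
Expanding along the first row, p(t) = t^3 - 8t^2 - 103t + 770.
Rational-root test: t = -10 gives p(-10) = 0.
Dividing by (t + 10) leaves t^2 - 18t + 77.
The quadratic factors as (t - 7)·(t - 11).
Eigenvalues: -10, 7, 11.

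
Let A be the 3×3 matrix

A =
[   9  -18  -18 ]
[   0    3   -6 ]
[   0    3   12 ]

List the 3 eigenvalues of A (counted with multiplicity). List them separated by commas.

Compute the characteristic polynomial p(t) = det(tI - A).
Expanding the 3×3 determinant: p(t) = t^3 - 24t^2 + 189t - 486.
Rational-root test: t = 6 gives p(6) = 0.
Factor out (t - 6): p(t) = (t - 6)·(t^2 - 18t + 81).
The quadratic factor is (t - 9)^2.
Eigenvalues: 6, 9, 9.

6, 9, 9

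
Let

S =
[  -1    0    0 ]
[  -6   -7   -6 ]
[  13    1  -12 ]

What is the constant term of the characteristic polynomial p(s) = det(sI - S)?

p(0) = det(0·I − S) = det(−S) = (−1)^3·det(S).
det(S) = -90, so p(0) = 90.

90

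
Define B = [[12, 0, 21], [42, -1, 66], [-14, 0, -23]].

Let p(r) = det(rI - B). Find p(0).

18

p(0) = det(0·I − B) = det(−B) = (−1)^3·det(B).
det(B) = -18, so p(0) = 18.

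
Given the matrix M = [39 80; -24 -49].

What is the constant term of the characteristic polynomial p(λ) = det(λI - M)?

p(0) = det(0·I − M) = det(−M) = (−1)^2·det(M).
det(M) = 9, so p(0) = 9.

9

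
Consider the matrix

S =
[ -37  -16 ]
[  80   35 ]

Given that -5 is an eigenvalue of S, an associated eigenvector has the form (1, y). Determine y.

We need (S + 5I)v = 0.
S + 5I = [[-32, -16], [80, 40]].
Row 1: (-32)·1 + (-16)·y = 0
Row 2: (80)·1 + (40)·y = 0
Solving gives y = -2.
Check: S·(1, -2) = (-5, 10) = -5·(1, -2).

-2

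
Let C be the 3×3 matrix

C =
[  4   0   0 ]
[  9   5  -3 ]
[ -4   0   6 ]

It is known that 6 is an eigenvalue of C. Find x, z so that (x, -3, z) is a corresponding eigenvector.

We need (C - 6I)v = 0.
C - 6I = [[-2, 0, 0], [9, -1, -3], [-4, 0, 0]].
Row 1: (-2)·x + (0)·-3 + (0)·z = 0
Row 2: (9)·x + (-1)·-3 + (-3)·z = 0
Row 3: (-4)·x + (0)·-3 + (0)·z = 0
Solving gives x = 0, z = 1.
Check: C·(0, -3, 1) = (0, -18, 6) = 6·(0, -3, 1).

0, 1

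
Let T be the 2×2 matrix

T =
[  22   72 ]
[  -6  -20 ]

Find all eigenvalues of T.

det(T - sI) = (22 - s)(-20 - s) - (72)·(-6) = s^2 - 2s - 8.
This factors as (s + 2)·(s - 4) = 0.
Eigenvalues: -2, 4.

-2, 4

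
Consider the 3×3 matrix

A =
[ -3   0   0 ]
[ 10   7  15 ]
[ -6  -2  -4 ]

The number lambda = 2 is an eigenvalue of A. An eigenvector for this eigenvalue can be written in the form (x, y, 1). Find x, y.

0, -3

We need (A - 2I)v = 0.
A - 2I = [[-5, 0, 0], [10, 5, 15], [-6, -2, -6]].
Row 1: (-5)·x + (0)·y + (0)·1 = 0
Row 2: (10)·x + (5)·y + (15)·1 = 0
Row 3: (-6)·x + (-2)·y + (-6)·1 = 0
Solving gives x = 0, y = -3.
Check: A·(0, -3, 1) = (0, -6, 2) = 2·(0, -3, 1).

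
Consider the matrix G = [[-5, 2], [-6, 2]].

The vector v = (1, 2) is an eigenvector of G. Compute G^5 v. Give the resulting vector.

(-1, -2)

First find the eigenvalue: Gv = (-1, -2) = -1·(1, 2), so λ = -1.
Then G^5 v = λ^5·v = (-1)^5·(1, 2) = -1·(1, 2) = (-1, -2).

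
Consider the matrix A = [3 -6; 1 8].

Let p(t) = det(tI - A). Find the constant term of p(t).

30

p(t) = t^2 - 11t + 30.
The constant term is 30.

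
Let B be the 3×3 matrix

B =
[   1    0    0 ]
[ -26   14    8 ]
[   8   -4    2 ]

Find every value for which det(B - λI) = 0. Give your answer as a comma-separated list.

1, 6, 10

Compute the characteristic polynomial p(λ) = det(λI - B).
Expanding along the first row, p(λ) = λ^3 - 17λ^2 + 76λ - 60.
Rational-root test: λ = 6 gives p(6) = 0.
Dividing by (λ - 6) leaves λ^2 - 11λ + 10.
The quadratic factors as (λ - 1)·(λ - 10).
Eigenvalues: 1, 6, 10.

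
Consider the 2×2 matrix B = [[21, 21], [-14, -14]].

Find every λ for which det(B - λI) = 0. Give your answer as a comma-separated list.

0, 7

det(B - lambda·I) = (21 - lambda)(-14 - lambda) - (21)·(-14) = lambda^2 - 7·lambda.
This factors as lambda·(lambda - 7) = 0.
Eigenvalues: 0, 7.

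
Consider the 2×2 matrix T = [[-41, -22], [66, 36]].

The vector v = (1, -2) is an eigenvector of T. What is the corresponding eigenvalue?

Compute Tv: T·(1, -2) = (3, -6).
Since Tv = λv, compare component 1: 3 = λ·1, so λ = 3.

3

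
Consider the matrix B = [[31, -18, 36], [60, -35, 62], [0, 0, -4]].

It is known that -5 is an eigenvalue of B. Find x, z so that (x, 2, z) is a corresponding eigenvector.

We need (B + 5I)v = 0.
B + 5I = [[36, -18, 36], [60, -30, 62], [0, 0, 1]].
Row 1: (36)·x + (-18)·2 + (36)·z = 0
Row 2: (60)·x + (-30)·2 + (62)·z = 0
Row 3: (0)·x + (0)·2 + (1)·z = 0
Solving gives x = 1, z = 0.
Check: B·(1, 2, 0) = (-5, -10, 0) = -5·(1, 2, 0).

1, 0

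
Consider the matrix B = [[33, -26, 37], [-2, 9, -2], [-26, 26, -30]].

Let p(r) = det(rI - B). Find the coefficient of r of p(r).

-1

p(r) = r^3 - 12r^2 - r + 252.
The coefficient of r is -1.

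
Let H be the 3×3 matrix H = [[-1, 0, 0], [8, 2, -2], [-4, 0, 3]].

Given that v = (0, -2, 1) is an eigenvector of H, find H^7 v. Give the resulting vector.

First find the eigenvalue: Hv = (0, -6, 3) = 3·(0, -2, 1), so λ = 3.
Then H^7 v = λ^7·v = 3^7·(0, -2, 1) = 2187·(0, -2, 1) = (0, -4374, 2187).

(0, -4374, 2187)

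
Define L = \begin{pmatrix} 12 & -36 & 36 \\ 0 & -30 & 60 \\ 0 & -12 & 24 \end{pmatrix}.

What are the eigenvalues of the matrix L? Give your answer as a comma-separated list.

-6, 0, 12

Set up det(tI - L) = 0.
Expanding along the first row, p(t) = t^3 - 6t^2 - 72t.
Since p(0) = 0, t = 0 is a root.
Factor out t: p(t) = t·(t^2 - 6t - 72).
The quadratic factors as (t + 6)·(t - 12).
Eigenvalues: -6, 0, 12.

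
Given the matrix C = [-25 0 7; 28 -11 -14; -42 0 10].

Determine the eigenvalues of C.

-11, -11, -4

The characteristic polynomial is p(t) = det(tI - C).
Expanding along the first row, p(t) = t^3 + 26t^2 + 209t + 484.
Rational-root test: t = -4 gives p(-4) = 0.
Dividing by (t + 4) leaves t^2 + 22t + 121.
The quadratic factor is (t + 11)^2.
Eigenvalues: -11, -11, -4.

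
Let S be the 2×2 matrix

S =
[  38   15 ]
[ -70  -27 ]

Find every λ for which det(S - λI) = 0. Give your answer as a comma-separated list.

det(S - μI) = (38 - μ)(-27 - μ) - (15)·(-70) = μ^2 - 11μ + 24.
This factors as (μ - 3)·(μ - 8) = 0.
Eigenvalues: 3, 8.

3, 8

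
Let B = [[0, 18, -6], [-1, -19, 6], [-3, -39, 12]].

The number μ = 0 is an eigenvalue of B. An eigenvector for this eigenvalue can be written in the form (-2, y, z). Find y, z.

2, 6

We need (B)v = 0.
B = [[0, 18, -6], [-1, -19, 6], [-3, -39, 12]].
Row 1: (0)·-2 + (18)·y + (-6)·z = 0
Row 2: (-1)·-2 + (-19)·y + (6)·z = 0
Row 3: (-3)·-2 + (-39)·y + (12)·z = 0
Solving gives y = 2, z = 6.
Check: B·(-2, 2, 6) = (0, 0, 0) = 0·(-2, 2, 6).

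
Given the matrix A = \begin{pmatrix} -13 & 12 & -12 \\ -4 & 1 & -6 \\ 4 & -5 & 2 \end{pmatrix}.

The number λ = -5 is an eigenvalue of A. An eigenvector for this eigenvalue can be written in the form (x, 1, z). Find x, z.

We need (A + 5I)v = 0.
A + 5I = [[-8, 12, -12], [-4, 6, -6], [4, -5, 7]].
Row 1: (-8)·x + (12)·1 + (-12)·z = 0
Row 2: (-4)·x + (6)·1 + (-6)·z = 0
Row 3: (4)·x + (-5)·1 + (7)·z = 0
Solving gives x = 3, z = -1.
Check: A·(3, 1, -1) = (-15, -5, 5) = -5·(3, 1, -1).

3, -1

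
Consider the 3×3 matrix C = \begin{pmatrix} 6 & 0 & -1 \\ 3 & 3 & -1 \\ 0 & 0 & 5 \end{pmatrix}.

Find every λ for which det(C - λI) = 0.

Set up det(λI - C) = 0.
Cofactor expansion gives p(λ) = λ^3 - 14λ^2 + 63λ - 90.
Rational-root test: λ = 3 gives p(3) = 0.
Dividing by (λ - 3) leaves λ^2 - 11λ + 30.
The quadratic factors as (λ - 5)·(λ - 6).
Eigenvalues: 3, 5, 6.

3, 5, 6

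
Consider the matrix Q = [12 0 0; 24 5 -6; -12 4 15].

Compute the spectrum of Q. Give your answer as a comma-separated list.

9, 11, 12

Set up det(λI - Q) = 0.
Cofactor expansion gives p(λ) = λ^3 - 32λ^2 + 339λ - 1188.
Rational-root test: λ = 11 gives p(11) = 0.
Factor out (λ - 11): p(λ) = (λ - 11)·(λ^2 - 21λ + 108).
The quadratic factors as (λ - 9)·(λ - 12).
Eigenvalues: 9, 11, 12.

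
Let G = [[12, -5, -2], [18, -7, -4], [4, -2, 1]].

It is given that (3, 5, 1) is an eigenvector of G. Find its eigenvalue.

Compute Gv: G·(3, 5, 1) = (9, 15, 3).
Since Gv = λv, compare component 1: 9 = λ·3, so λ = 3.

3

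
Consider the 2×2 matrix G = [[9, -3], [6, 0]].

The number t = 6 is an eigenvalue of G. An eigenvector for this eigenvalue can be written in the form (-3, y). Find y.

-3

We need (G - 6I)v = 0.
G - 6I = [[3, -3], [6, -6]].
Row 1: (3)·-3 + (-3)·y = 0
Row 2: (6)·-3 + (-6)·y = 0
Solving gives y = -3.
Check: G·(-3, -3) = (-18, -18) = 6·(-3, -3).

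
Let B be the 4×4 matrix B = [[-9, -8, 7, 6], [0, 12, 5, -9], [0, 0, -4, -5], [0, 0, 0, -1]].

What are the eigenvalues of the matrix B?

-9, -4, -1, 12

B is upper triangular, so its eigenvalues are the diagonal entries.
Diagonal: -9, 12, -4, -1.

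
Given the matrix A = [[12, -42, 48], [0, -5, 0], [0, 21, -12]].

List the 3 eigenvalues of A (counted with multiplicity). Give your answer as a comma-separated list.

-12, -5, 12

The characteristic polynomial is p(λ) = det(λI - A).
Expanding along the first row, p(λ) = λ^3 + 5λ^2 - 144λ - 720.
Try λ = 12: p(12) = 0, so 12 is a root.
Factor out (λ - 12): p(λ) = (λ - 12)·(λ^2 + 17λ + 60).
The quadratic factors as (λ + 12)·(λ + 5).
Eigenvalues: -12, -5, 12.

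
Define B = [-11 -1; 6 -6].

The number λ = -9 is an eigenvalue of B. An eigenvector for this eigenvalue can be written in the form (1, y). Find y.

We need (B + 9I)v = 0.
B + 9I = [[-2, -1], [6, 3]].
Row 1: (-2)·1 + (-1)·y = 0
Row 2: (6)·1 + (3)·y = 0
Solving gives y = -2.
Check: B·(1, -2) = (-9, 18) = -9·(1, -2).

-2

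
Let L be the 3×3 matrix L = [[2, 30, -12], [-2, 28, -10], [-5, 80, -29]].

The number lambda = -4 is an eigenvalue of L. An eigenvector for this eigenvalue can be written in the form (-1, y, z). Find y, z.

We need (L + 4I)v = 0.
L + 4I = [[6, 30, -12], [-2, 32, -10], [-5, 80, -25]].
Row 1: (6)·-1 + (30)·y + (-12)·z = 0
Row 2: (-2)·-1 + (32)·y + (-10)·z = 0
Row 3: (-5)·-1 + (80)·y + (-25)·z = 0
Solving gives y = -1, z = -3.
Check: L·(-1, -1, -3) = (4, 4, 12) = -4·(-1, -1, -3).

-1, -3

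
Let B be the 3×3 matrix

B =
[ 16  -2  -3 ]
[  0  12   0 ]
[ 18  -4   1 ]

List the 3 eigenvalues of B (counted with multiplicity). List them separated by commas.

Set up det(μI - B) = 0.
Expanding along the first row, p(μ) = μ^3 - 29μ^2 + 274μ - 840.
Try μ = 10: p(10) = 0, so 10 is a root.
Factor out (μ - 10): p(μ) = (μ - 10)·(μ^2 - 19μ + 84).
The quadratic factors as (μ - 7)·(μ - 12).
Eigenvalues: 7, 10, 12.

7, 10, 12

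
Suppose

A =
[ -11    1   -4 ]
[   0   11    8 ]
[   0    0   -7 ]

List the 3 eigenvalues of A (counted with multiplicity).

-11, -7, 11

A is upper triangular, so its eigenvalues are the diagonal entries.
Diagonal: -11, 11, -7.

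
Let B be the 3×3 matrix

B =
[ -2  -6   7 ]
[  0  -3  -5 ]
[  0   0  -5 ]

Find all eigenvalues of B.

-5, -3, -2

B is upper triangular, so its eigenvalues are the diagonal entries.
Diagonal: -2, -3, -5.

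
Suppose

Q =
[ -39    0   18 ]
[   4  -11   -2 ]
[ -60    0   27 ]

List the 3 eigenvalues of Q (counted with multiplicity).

Set up det(μI - Q) = 0.
Expanding along the first row, p(μ) = μ^3 + 23μ^2 + 159μ + 297.
Rational-root test: μ = -9 gives p(-9) = 0.
Dividing by (μ + 9) leaves μ^2 + 14μ + 33.
The quadratic factors as (μ + 11)·(μ + 3).
Eigenvalues: -11, -9, -3.

-11, -9, -3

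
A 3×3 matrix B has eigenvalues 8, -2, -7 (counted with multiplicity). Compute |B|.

det(B) is the product of the eigenvalues: (8) · (-2) · (-7) = 112.

112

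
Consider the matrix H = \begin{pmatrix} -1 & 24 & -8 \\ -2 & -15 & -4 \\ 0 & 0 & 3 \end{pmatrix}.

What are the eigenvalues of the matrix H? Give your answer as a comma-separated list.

Compute the characteristic polynomial p(μ) = det(μI - H).
Expanding along the first row, p(μ) = μ^3 + 13μ^2 + 15μ - 189.
Try μ = 3: p(3) = 0, so 3 is a root.
Dividing by (μ - 3) leaves μ^2 + 16μ + 63.
The quadratic factors as (μ + 9)·(μ + 7).
Eigenvalues: -9, -7, 3.

-9, -7, 3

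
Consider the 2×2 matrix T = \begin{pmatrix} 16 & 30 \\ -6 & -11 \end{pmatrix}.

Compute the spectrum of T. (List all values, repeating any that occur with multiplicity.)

1, 4

det(T - μI) = (16 - μ)(-11 - μ) - (30)·(-6) = μ^2 - 5μ + 4.
This factors as (μ - 1)·(μ - 4) = 0.
Eigenvalues: 1, 4.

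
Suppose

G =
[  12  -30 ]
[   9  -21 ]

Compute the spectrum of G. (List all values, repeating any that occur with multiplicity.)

-6, -3

det(G - λI) = (12 - λ)(-21 - λ) - (-30)·(9) = λ^2 + 9λ + 18.
This factors as (λ + 6)·(λ + 3) = 0.
Eigenvalues: -6, -3.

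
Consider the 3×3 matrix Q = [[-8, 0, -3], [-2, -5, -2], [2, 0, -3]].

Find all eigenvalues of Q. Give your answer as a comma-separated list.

-6, -5, -5

The characteristic polynomial is p(μ) = det(μI - Q).
Expanding the 3×3 determinant: p(μ) = μ^3 + 16μ^2 + 85μ + 150.
Try μ = -6: p(-6) = 0, so -6 is a root.
Dividing by (μ + 6) leaves μ^2 + 10μ + 25.
The quadratic factor is (μ + 5)^2.
Eigenvalues: -6, -5, -5.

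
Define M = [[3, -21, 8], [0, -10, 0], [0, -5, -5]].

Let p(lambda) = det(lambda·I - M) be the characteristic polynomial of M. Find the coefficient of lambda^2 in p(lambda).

The coefficient of lambda^2 of det(lambda·I - M) is −trace(M).
trace(M) = (3) + (-10) + (-5) = -12, so the coefficient is 12.

12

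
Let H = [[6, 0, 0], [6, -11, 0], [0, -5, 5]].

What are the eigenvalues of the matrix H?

H is lower triangular, so its eigenvalues are the diagonal entries.
Diagonal: 6, -11, 5.

-11, 5, 6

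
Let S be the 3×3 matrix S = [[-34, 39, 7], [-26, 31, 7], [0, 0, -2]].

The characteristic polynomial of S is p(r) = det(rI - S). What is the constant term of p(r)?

-80

p(r) = r^3 + 5r^2 - 34r - 80.
The constant term is -80.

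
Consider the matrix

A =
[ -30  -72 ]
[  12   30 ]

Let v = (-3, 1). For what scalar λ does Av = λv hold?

-6

Compute Av: A·(-3, 1) = (18, -6).
Since Av = λv, compare component 1: 18 = λ·-3, so λ = -6.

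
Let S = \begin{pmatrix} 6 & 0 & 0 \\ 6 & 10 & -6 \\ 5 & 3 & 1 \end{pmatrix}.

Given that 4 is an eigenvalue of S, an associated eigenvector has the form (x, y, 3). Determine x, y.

We need (S - 4I)v = 0.
S - 4I = [[2, 0, 0], [6, 6, -6], [5, 3, -3]].
Row 1: (2)·x + (0)·y + (0)·3 = 0
Row 2: (6)·x + (6)·y + (-6)·3 = 0
Row 3: (5)·x + (3)·y + (-3)·3 = 0
Solving gives x = 0, y = 3.
Check: S·(0, 3, 3) = (0, 12, 12) = 4·(0, 3, 3).

0, 3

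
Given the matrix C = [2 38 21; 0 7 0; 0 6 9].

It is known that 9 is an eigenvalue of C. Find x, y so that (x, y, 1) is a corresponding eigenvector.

We need (C - 9I)v = 0.
C - 9I = [[-7, 38, 21], [0, -2, 0], [0, 6, 0]].
Row 1: (-7)·x + (38)·y + (21)·1 = 0
Row 2: (0)·x + (-2)·y + (0)·1 = 0
Row 3: (0)·x + (6)·y + (0)·1 = 0
Solving gives x = 3, y = 0.
Check: C·(3, 0, 1) = (27, 0, 9) = 9·(3, 0, 1).

3, 0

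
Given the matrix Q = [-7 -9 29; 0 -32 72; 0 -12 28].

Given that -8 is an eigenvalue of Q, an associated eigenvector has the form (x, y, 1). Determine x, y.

-2, 3

We need (Q + 8I)v = 0.
Q + 8I = [[1, -9, 29], [0, -24, 72], [0, -12, 36]].
Row 1: (1)·x + (-9)·y + (29)·1 = 0
Row 2: (0)·x + (-24)·y + (72)·1 = 0
Row 3: (0)·x + (-12)·y + (36)·1 = 0
Solving gives x = -2, y = 3.
Check: Q·(-2, 3, 1) = (16, -24, -8) = -8·(-2, 3, 1).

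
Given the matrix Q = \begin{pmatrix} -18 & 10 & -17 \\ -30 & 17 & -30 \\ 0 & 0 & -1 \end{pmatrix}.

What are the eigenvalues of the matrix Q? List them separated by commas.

The characteristic polynomial is p(μ) = det(μI - Q).
Expanding along the first row, p(μ) = μ^3 + 2μ^2 - 5μ - 6.
Rational-root test: μ = -1 gives p(-1) = 0.
Dividing by (μ + 1) leaves μ^2 + μ - 6.
The quadratic factors as (μ + 3)·(μ - 2).
Eigenvalues: -3, -1, 2.

-3, -1, 2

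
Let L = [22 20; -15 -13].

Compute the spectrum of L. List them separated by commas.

det(L - rI) = (22 - r)(-13 - r) - (20)·(-15) = r^2 - 9r + 14.
This factors as (r - 2)·(r - 7) = 0.
Eigenvalues: 2, 7.

2, 7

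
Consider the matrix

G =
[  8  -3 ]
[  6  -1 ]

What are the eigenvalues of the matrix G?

2, 5

det(G - λI) = (8 - λ)(-1 - λ) - (-3)·(6) = λ^2 - 7λ + 10.
This factors as (λ - 2)·(λ - 5) = 0.
Eigenvalues: 2, 5.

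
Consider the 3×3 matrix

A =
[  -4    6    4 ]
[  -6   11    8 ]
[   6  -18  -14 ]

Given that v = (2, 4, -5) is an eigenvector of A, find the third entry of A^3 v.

40

First find the eigenvalue: Av = (-4, -8, 10) = -2·(2, 4, -5), so λ = -2.
Then A^3 v = λ^3·v = (-2)^3·(2, 4, -5) = -8·(2, 4, -5) = (-16, -32, 40).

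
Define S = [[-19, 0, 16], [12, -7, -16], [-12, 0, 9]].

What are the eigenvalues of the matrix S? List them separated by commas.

-7, -7, -3

Set up det(λI - S) = 0.
Expanding along the first row, p(λ) = λ^3 + 17λ^2 + 91λ + 147.
Rational-root test: λ = -3 gives p(-3) = 0.
Dividing by (λ + 3) leaves λ^2 + 14λ + 49.
The quadratic factor is (λ + 7)^2.
Eigenvalues: -7, -7, -3.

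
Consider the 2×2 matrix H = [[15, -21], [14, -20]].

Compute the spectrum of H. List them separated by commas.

det(H - sI) = (15 - s)(-20 - s) - (-21)·(14) = s^2 + 5s - 6.
This factors as (s + 6)·(s - 1) = 0.
Eigenvalues: -6, 1.

-6, 1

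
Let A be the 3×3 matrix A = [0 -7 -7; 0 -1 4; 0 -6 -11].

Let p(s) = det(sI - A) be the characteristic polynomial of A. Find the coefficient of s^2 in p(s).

The coefficient of s^2 of det(sI - A) is −trace(A).
trace(A) = (0) + (-1) + (-11) = -12, so the coefficient is 12.

12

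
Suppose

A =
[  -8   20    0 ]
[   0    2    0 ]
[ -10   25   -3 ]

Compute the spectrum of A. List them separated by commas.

Compute the characteristic polynomial p(λ) = det(λI - A).
Expanding the 3×3 determinant: p(λ) = λ^3 + 9λ^2 + 2λ - 48.
Since p(2) = 0, λ = 2 is a root.
Dividing by (λ - 2) leaves λ^2 + 11λ + 24.
The quadratic factors as (λ + 8)·(λ + 3).
Eigenvalues: -8, -3, 2.

-8, -3, 2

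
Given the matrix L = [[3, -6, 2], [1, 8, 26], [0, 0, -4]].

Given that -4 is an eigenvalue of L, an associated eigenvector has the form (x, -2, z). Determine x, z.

We need (L + 4I)v = 0.
L + 4I = [[7, -6, 2], [1, 12, 26], [0, 0, 0]].
Row 1: (7)·x + (-6)·-2 + (2)·z = 0
Row 2: (1)·x + (12)·-2 + (26)·z = 0
Row 3: (0)·x + (0)·-2 + (0)·z = 0
Solving gives x = -2, z = 1.
Check: L·(-2, -2, 1) = (8, 8, -4) = -4·(-2, -2, 1).

-2, 1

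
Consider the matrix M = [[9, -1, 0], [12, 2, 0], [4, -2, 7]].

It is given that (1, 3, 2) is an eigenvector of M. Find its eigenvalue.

6

Compute Mv: M·(1, 3, 2) = (6, 18, 12).
Since Mv = λv, compare component 1: 6 = λ·1, so λ = 6.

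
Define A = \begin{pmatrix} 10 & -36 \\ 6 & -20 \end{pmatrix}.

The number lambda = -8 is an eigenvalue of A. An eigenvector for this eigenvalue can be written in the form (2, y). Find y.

We need (A + 8I)v = 0.
A + 8I = [[18, -36], [6, -12]].
Row 1: (18)·2 + (-36)·y = 0
Row 2: (6)·2 + (-12)·y = 0
Solving gives y = 1.
Check: A·(2, 1) = (-16, -8) = -8·(2, 1).

1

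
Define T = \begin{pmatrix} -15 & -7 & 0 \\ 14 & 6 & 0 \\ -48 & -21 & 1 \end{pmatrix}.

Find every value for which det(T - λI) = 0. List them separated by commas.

The characteristic polynomial is p(λ) = det(λI - T).
Cofactor expansion gives p(λ) = λ^3 + 8λ^2 - λ - 8.
Rational-root test: λ = 1 gives p(1) = 0.
Dividing by (λ - 1) leaves λ^2 + 9λ + 8.
The quadratic factors as (λ + 8)·(λ + 1).
Eigenvalues: -8, -1, 1.

-8, -1, 1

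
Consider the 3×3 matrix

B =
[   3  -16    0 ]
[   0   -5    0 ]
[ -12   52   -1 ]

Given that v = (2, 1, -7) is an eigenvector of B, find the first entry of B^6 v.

First find the eigenvalue: Bv = (-10, -5, 35) = -5·(2, 1, -7), so λ = -5.
Then B^6 v = λ^6·v = (-5)^6·(2, 1, -7) = 15625·(2, 1, -7) = (31250, 15625, -109375).

31250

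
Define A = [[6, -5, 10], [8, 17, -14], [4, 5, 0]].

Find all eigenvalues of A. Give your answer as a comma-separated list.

Compute the characteristic polynomial p(lambda) = det(lambda·I - A).
Expanding the 3×3 determinant: p(lambda) = lambda^3 - 23·lambda^2 + 172·lambda - 420.
Try lambda = 6: p(6) = 0, so 6 is a root.
Factor out (lambda - 6): p(lambda) = (lambda - 6)·(lambda^2 - 17·lambda + 70).
The quadratic factors as (lambda - 7)·(lambda - 10).
Eigenvalues: 6, 7, 10.

6, 7, 10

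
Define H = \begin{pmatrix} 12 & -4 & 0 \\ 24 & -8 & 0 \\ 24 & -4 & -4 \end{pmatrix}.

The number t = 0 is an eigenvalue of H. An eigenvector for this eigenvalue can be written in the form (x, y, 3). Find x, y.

1, 3

We need (H)v = 0.
H = [[12, -4, 0], [24, -8, 0], [24, -4, -4]].
Row 1: (12)·x + (-4)·y + (0)·3 = 0
Row 2: (24)·x + (-8)·y + (0)·3 = 0
Row 3: (24)·x + (-4)·y + (-4)·3 = 0
Solving gives x = 1, y = 3.
Check: H·(1, 3, 3) = (0, 0, 0) = 0·(1, 3, 3).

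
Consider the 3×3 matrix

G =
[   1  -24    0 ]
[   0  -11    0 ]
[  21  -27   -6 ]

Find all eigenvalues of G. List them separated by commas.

Set up det(tI - G) = 0.
Expanding the 3×3 determinant: p(t) = t^3 + 16t^2 + 49t - 66.
Try t = -6: p(-6) = 0, so -6 is a root.
Factor out (t + 6): p(t) = (t + 6)·(t^2 + 10t - 11).
The quadratic factors as (t + 11)·(t - 1).
Eigenvalues: -11, -6, 1.

-11, -6, 1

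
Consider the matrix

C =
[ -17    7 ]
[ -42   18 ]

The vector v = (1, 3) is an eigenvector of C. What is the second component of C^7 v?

49152

First find the eigenvalue: Cv = (4, 12) = 4·(1, 3), so λ = 4.
Then C^7 v = λ^7·v = 4^7·(1, 3) = 16384·(1, 3) = (16384, 49152).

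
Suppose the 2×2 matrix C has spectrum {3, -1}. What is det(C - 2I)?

If C has eigenvalues 3, -1, then C - 2I has eigenvalues 1, -3.
det(C - 2I) = (1) · (-3) = -3.

-3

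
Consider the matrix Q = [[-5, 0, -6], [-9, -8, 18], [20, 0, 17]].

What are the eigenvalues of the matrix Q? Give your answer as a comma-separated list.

Compute the characteristic polynomial p(r) = det(rI - Q).
Expanding along the first row, p(r) = r^3 - 4r^2 - 61r + 280.
Since p(5) = 0, r = 5 is a root.
Factor out (r - 5): p(r) = (r - 5)·(r^2 + r - 56).
The quadratic factors as (r + 8)·(r - 7).
Eigenvalues: -8, 5, 7.

-8, 5, 7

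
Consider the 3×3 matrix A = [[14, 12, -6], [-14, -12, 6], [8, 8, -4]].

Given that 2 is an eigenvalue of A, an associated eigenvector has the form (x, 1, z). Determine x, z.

-1, 0

We need (A - 2I)v = 0.
A - 2I = [[12, 12, -6], [-14, -14, 6], [8, 8, -6]].
Row 1: (12)·x + (12)·1 + (-6)·z = 0
Row 2: (-14)·x + (-14)·1 + (6)·z = 0
Row 3: (8)·x + (8)·1 + (-6)·z = 0
Solving gives x = -1, z = 0.
Check: A·(-1, 1, 0) = (-2, 2, 0) = 2·(-1, 1, 0).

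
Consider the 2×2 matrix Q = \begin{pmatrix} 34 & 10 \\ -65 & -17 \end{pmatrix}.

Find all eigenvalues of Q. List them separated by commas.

8, 9

det(Q - tI) = (34 - t)(-17 - t) - (10)·(-65) = t^2 - 17t + 72.
This factors as (t - 8)·(t - 9) = 0.
Eigenvalues: 8, 9.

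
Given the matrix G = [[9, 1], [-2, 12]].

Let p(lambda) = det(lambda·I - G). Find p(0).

110

p(0) = det(0·I − G) = det(−G) = (−1)^2·det(G).
det(G) = 110, so p(0) = 110.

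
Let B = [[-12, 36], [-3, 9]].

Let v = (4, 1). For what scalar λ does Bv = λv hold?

Compute Bv: B·(4, 1) = (-12, -3).
Since Bv = λv, compare component 1: -12 = λ·4, so λ = -3.

-3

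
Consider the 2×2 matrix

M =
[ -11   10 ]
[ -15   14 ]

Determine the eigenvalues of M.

det(M - rI) = (-11 - r)(14 - r) - (10)·(-15) = r^2 - 3r - 4.
This factors as (r + 1)·(r - 4) = 0.
Eigenvalues: -1, 4.

-1, 4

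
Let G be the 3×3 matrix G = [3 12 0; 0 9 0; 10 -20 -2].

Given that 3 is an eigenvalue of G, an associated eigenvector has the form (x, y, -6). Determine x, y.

-3, 0

We need (G - 3I)v = 0.
G - 3I = [[0, 12, 0], [0, 6, 0], [10, -20, -5]].
Row 1: (0)·x + (12)·y + (0)·-6 = 0
Row 2: (0)·x + (6)·y + (0)·-6 = 0
Row 3: (10)·x + (-20)·y + (-5)·-6 = 0
Solving gives x = -3, y = 0.
Check: G·(-3, 0, -6) = (-9, 0, -18) = 3·(-3, 0, -6).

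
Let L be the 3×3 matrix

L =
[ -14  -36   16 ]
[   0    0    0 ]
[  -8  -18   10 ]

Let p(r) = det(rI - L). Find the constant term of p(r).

0

p(r) = r^3 + 4r^2 - 12r.
The constant term is 0.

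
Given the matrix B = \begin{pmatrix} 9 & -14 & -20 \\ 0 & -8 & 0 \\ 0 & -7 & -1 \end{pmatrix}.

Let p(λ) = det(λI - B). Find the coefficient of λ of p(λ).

-73

p(λ) = λ^3 - 73λ - 72.
The coefficient of λ is -73.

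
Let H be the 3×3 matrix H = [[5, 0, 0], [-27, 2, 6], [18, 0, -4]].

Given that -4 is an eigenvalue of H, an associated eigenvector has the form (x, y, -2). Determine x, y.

We need (H + 4I)v = 0.
H + 4I = [[9, 0, 0], [-27, 6, 6], [18, 0, 0]].
Row 1: (9)·x + (0)·y + (0)·-2 = 0
Row 2: (-27)·x + (6)·y + (6)·-2 = 0
Row 3: (18)·x + (0)·y + (0)·-2 = 0
Solving gives x = 0, y = 2.
Check: H·(0, 2, -2) = (0, -8, 8) = -4·(0, 2, -2).

0, 2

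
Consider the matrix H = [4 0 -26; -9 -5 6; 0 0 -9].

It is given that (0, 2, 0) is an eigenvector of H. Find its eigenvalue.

Compute Hv: H·(0, 2, 0) = (0, -10, 0).
Since Hv = λv, compare component 2: -10 = λ·2, so λ = -5.

-5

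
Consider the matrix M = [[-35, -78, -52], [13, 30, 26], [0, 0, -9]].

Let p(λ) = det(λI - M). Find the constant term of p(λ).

-324

p(λ) = λ^3 + 14λ^2 + 9λ - 324.
The constant term is -324.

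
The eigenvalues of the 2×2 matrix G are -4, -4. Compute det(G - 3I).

49

If G has eigenvalues -4, -4, then G - 3I has eigenvalues -7, -7.
det(G - 3I) = (-7) · (-7) = 49.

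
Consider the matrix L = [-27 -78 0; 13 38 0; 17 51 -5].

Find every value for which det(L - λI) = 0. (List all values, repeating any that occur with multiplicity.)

Set up det(μI - L) = 0.
Cofactor expansion gives p(μ) = μ^3 - 6μ^2 - 67μ - 60.
Since p(12) = 0, μ = 12 is a root.
Dividing by (μ - 12) leaves μ^2 + 6μ + 5.
The quadratic factors as (μ + 5)·(μ + 1).
Eigenvalues: -5, -1, 12.

-5, -1, 12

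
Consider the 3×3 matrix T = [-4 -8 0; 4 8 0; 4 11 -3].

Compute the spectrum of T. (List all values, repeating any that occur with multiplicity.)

-3, 0, 4

Set up det(lambda·I - T) = 0.
Cofactor expansion gives p(lambda) = lambda^3 - lambda^2 - 12·lambda.
Since p(4) = 0, lambda = 4 is a root.
Factor out (lambda - 4): p(lambda) = (lambda - 4)·(lambda^2 + 3·lambda).
The quadratic factors as (lambda + 3)·lambda.
Eigenvalues: -3, 0, 4.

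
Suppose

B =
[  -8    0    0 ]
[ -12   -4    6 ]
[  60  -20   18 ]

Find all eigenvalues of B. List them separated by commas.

The characteristic polynomial is p(μ) = det(μI - B).
Expanding along the first row, p(μ) = μ^3 - 6μ^2 - 64μ + 384.
Since p(-8) = 0, μ = -8 is a root.
Factor out (μ + 8): p(μ) = (μ + 8)·(μ^2 - 14μ + 48).
The quadratic factors as (μ - 6)·(μ - 8).
Eigenvalues: -8, 6, 8.

-8, 6, 8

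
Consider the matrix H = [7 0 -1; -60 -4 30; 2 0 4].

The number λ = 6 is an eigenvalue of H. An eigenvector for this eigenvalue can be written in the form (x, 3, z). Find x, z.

We need (H - 6I)v = 0.
H - 6I = [[1, 0, -1], [-60, -10, 30], [2, 0, -2]].
Row 1: (1)·x + (0)·3 + (-1)·z = 0
Row 2: (-60)·x + (-10)·3 + (30)·z = 0
Row 3: (2)·x + (0)·3 + (-2)·z = 0
Solving gives x = -1, z = -1.
Check: H·(-1, 3, -1) = (-6, 18, -6) = 6·(-1, 3, -1).

-1, -1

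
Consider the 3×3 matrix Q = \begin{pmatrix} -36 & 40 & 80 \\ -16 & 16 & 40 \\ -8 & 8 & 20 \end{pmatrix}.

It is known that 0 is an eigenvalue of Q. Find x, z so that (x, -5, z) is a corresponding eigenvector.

We need (Q)v = 0.
Q = [[-36, 40, 80], [-16, 16, 40], [-8, 8, 20]].
Row 1: (-36)·x + (40)·-5 + (80)·z = 0
Row 2: (-16)·x + (16)·-5 + (40)·z = 0
Row 3: (-8)·x + (8)·-5 + (20)·z = 0
Solving gives x = -10, z = -2.
Check: Q·(-10, -5, -2) = (0, 0, 0) = 0·(-10, -5, -2).

-10, -2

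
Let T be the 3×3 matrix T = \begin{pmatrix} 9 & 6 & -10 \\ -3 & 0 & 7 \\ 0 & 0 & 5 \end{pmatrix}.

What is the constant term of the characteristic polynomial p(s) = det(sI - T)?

-90

p(0) = det(0·I − T) = det(−T) = (−1)^3·det(T).
det(T) = 90, so p(0) = -90.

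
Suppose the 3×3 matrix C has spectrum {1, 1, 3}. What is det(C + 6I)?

If C has eigenvalues 1, 1, 3, then C + 6I has eigenvalues 7, 7, 9.
det(C + 6I) = (7) · (7) · (9) = 441.

441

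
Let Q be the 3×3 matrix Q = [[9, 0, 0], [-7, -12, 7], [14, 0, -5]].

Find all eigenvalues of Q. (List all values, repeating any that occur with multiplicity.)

Set up det(λI - Q) = 0.
Expanding along the first row, p(λ) = λ^3 + 8λ^2 - 93λ - 540.
Try λ = -5: p(-5) = 0, so -5 is a root.
Factor out (λ + 5): p(λ) = (λ + 5)·(λ^2 + 3λ - 108).
The quadratic factors as (λ + 12)·(λ - 9).
Eigenvalues: -12, -5, 9.

-12, -5, 9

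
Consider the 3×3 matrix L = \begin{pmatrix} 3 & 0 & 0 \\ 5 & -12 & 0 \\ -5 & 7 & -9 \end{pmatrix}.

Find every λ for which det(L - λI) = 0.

L is lower triangular, so its eigenvalues are the diagonal entries.
Diagonal: 3, -12, -9.

-12, -9, 3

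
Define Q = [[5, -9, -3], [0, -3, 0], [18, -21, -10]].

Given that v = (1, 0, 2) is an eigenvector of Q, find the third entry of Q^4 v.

First find the eigenvalue: Qv = (-1, 0, -2) = -1·(1, 0, 2), so λ = -1.
Then Q^4 v = λ^4·v = (-1)^4·(1, 0, 2) = 1·(1, 0, 2) = (1, 0, 2).

2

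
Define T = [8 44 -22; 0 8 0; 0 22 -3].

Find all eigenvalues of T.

-3, 8, 8

The characteristic polynomial is p(lambda) = det(lambda·I - T).
Expanding the 3×3 determinant: p(lambda) = lambda^3 - 13·lambda^2 + 16·lambda + 192.
Try lambda = 8: p(8) = 0, so 8 is a root.
Dividing by (lambda - 8) leaves lambda^2 - 5·lambda - 24.
The quadratic factors as (lambda + 3)·(lambda - 8).
Eigenvalues: -3, 8, 8.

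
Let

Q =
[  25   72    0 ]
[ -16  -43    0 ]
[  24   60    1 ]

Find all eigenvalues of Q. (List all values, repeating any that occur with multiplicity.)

-11, -7, 1

Compute the characteristic polynomial p(μ) = det(μI - Q).
Expanding the 3×3 determinant: p(μ) = μ^3 + 17μ^2 + 59μ - 77.
Try μ = 1: p(1) = 0, so 1 is a root.
Factor out (μ - 1): p(μ) = (μ - 1)·(μ^2 + 18μ + 77).
The quadratic factors as (μ + 11)·(μ + 7).
Eigenvalues: -11, -7, 1.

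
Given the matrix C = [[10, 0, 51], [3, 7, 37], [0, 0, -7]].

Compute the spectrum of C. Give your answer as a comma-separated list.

-7, 7, 10

The characteristic polynomial is p(λ) = det(λI - C).
Cofactor expansion gives p(λ) = λ^3 - 10λ^2 - 49λ + 490.
Try λ = -7: p(-7) = 0, so -7 is a root.
Dividing by (λ + 7) leaves λ^2 - 17λ + 70.
The quadratic factors as (λ - 7)·(λ - 10).
Eigenvalues: -7, 7, 10.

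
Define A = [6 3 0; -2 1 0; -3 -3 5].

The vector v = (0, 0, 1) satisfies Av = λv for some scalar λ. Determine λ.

Compute Av: A·(0, 0, 1) = (0, 0, 5).
Since Av = λv, compare component 3: 5 = λ·1, so λ = 5.

5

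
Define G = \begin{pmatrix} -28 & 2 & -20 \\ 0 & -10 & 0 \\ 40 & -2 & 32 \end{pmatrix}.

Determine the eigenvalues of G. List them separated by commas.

The characteristic polynomial is p(μ) = det(μI - G).
Expanding the 3×3 determinant: p(μ) = μ^3 + 6μ^2 - 136μ - 960.
Since p(-10) = 0, μ = -10 is a root.
Factor out (μ + 10): p(μ) = (μ + 10)·(μ^2 - 4μ - 96).
The quadratic factors as (μ + 8)·(μ - 12).
Eigenvalues: -10, -8, 12.

-10, -8, 12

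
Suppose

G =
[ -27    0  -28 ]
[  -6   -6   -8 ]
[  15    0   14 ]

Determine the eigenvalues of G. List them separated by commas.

-7, -6, -6

Compute the characteristic polynomial p(λ) = det(λI - G).
Expanding along the first row, p(λ) = λ^3 + 19λ^2 + 120λ + 252.
Try λ = -6: p(-6) = 0, so -6 is a root.
Factor out (λ + 6): p(λ) = (λ + 6)·(λ^2 + 13λ + 42).
The quadratic factors as (λ + 7)·(λ + 6).
Eigenvalues: -7, -6, -6.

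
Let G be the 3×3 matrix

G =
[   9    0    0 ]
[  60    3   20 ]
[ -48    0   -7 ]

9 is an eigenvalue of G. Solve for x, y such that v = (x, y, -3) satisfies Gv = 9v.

1, 0

We need (G - 9I)v = 0.
G - 9I = [[0, 0, 0], [60, -6, 20], [-48, 0, -16]].
Row 1: (0)·x + (0)·y + (0)·-3 = 0
Row 2: (60)·x + (-6)·y + (20)·-3 = 0
Row 3: (-48)·x + (0)·y + (-16)·-3 = 0
Solving gives x = 1, y = 0.
Check: G·(1, 0, -3) = (9, 0, -27) = 9·(1, 0, -3).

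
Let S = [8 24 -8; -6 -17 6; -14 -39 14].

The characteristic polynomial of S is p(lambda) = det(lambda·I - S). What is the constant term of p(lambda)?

p(lambda) = lambda^3 - 5·lambda^2 + 4·lambda.
The constant term is 0.

0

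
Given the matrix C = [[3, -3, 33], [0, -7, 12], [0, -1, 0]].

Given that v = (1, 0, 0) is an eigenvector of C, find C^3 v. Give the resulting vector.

(27, 0, 0)

First find the eigenvalue: Cv = (3, 0, 0) = 3·(1, 0, 0), so λ = 3.
Then C^3 v = λ^3·v = 3^3·(1, 0, 0) = 27·(1, 0, 0) = (27, 0, 0).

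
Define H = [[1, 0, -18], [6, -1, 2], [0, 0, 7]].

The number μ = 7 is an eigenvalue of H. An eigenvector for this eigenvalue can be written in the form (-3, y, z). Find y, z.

-2, 1

We need (H - 7I)v = 0.
H - 7I = [[-6, 0, -18], [6, -8, 2], [0, 0, 0]].
Row 1: (-6)·-3 + (0)·y + (-18)·z = 0
Row 2: (6)·-3 + (-8)·y + (2)·z = 0
Row 3: (0)·-3 + (0)·y + (0)·z = 0
Solving gives y = -2, z = 1.
Check: H·(-3, -2, 1) = (-21, -14, 7) = 7·(-3, -2, 1).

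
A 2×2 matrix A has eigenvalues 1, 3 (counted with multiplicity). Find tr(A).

4

trace(A) is the sum of the eigenvalues: (1) + (3) = 4.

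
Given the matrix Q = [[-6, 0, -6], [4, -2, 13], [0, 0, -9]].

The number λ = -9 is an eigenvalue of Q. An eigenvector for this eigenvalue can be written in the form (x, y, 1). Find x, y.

2, -3

We need (Q + 9I)v = 0.
Q + 9I = [[3, 0, -6], [4, 7, 13], [0, 0, 0]].
Row 1: (3)·x + (0)·y + (-6)·1 = 0
Row 2: (4)·x + (7)·y + (13)·1 = 0
Row 3: (0)·x + (0)·y + (0)·1 = 0
Solving gives x = 2, y = -3.
Check: Q·(2, -3, 1) = (-18, 27, -9) = -9·(2, -3, 1).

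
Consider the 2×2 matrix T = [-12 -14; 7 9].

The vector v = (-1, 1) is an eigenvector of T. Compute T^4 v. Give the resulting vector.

First find the eigenvalue: Tv = (-2, 2) = 2·(-1, 1), so λ = 2.
Then T^4 v = λ^4·v = 2^4·(-1, 1) = 16·(-1, 1) = (-16, 16).

(-16, 16)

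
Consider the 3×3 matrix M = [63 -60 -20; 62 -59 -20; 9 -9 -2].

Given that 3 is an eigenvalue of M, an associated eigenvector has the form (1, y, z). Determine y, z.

1, 0

We need (M - 3I)v = 0.
M - 3I = [[60, -60, -20], [62, -62, -20], [9, -9, -5]].
Row 1: (60)·1 + (-60)·y + (-20)·z = 0
Row 2: (62)·1 + (-62)·y + (-20)·z = 0
Row 3: (9)·1 + (-9)·y + (-5)·z = 0
Solving gives y = 1, z = 0.
Check: M·(1, 1, 0) = (3, 3, 0) = 3·(1, 1, 0).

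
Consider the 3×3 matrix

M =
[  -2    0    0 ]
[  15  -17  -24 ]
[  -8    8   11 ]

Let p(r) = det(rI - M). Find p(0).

p(0) = det(0·I − M) = det(−M) = (−1)^3·det(M).
det(M) = -10, so p(0) = 10.

10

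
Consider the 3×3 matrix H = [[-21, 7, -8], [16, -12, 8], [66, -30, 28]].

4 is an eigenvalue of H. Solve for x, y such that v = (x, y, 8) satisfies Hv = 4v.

We need (H - 4I)v = 0.
H - 4I = [[-25, 7, -8], [16, -16, 8], [66, -30, 24]].
Row 1: (-25)·x + (7)·y + (-8)·8 = 0
Row 2: (16)·x + (-16)·y + (8)·8 = 0
Row 3: (66)·x + (-30)·y + (24)·8 = 0
Solving gives x = -2, y = 2.
Check: H·(-2, 2, 8) = (-8, 8, 32) = 4·(-2, 2, 8).

-2, 2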